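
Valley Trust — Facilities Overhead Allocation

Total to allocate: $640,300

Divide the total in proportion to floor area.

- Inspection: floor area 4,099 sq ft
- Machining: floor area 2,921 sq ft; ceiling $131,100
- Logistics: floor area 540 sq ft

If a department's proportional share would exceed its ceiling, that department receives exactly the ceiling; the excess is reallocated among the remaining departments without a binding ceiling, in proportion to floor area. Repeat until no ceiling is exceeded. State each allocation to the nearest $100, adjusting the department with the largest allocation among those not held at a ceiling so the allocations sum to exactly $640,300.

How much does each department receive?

Combined floor area = 7,560.
Proportional shares (ignoring caps): Inspection 347,167.95; Machining 247,396.34; Logistics 45,735.71.
Cap binds for Machining ($131,100); remaining pool $509,200 reallocated over remaining floor area 4,639.
Redistributed shares: Inspection 449,926.88 → $449,900; Logistics 59,273.12 → $59,300.

Inspection: $449,900 · Machining: $131,100 · Logistics: $59,300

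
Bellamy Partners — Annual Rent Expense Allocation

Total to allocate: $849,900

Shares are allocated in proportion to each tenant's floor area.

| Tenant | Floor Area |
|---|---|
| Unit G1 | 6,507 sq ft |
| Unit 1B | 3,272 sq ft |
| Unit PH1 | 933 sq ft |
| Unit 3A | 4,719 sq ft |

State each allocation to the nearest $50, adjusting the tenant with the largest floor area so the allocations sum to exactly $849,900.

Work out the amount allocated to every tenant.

Floor area total: 6,507 + 3,272 + 933 + 4,719 = 15,431.
Pro-rata amounts: Unit G1 358,388.91; Unit 1B 180,213.39; Unit PH1 51,387.25; Unit 3A 259,910.45.
At nearest $50: Unit G1 $358,400; Unit 1B $180,200; Unit PH1 $51,400; Unit 3A $259,900. Sum = $849,900.
No rounding difference to absorb.

Unit G1: $358,400 · Unit 1B: $180,200 · Unit PH1: $51,400 · Unit 3A: $259,900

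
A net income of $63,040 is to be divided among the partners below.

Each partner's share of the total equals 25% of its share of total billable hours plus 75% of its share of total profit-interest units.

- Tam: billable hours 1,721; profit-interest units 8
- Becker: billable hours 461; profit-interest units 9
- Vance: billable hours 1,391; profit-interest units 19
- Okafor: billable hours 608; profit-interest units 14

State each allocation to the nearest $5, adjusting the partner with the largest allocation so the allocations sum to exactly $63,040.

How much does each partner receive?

Totals — billable hours 4,181, profit-interest units 50.
Blended shares (25% billable hours + 75% profit-interest units): Tam 0.2229; Becker 0.1626; Vance 0.3682; Okafor 0.2464.
Unrounded shares: Tam 14,051.99; Becker 10,248.11; Vance 23,209.68; Okafor 15,530.22.
At nearest $5: Tam $14,050; Becker $10,250; Vance $23,210; Okafor $15,530. Sum = $63,040.
Sum already equals the total — no adjustment.

Tam: $14,050 · Becker: $10,250 · Vance: $23,210 · Okafor: $15,530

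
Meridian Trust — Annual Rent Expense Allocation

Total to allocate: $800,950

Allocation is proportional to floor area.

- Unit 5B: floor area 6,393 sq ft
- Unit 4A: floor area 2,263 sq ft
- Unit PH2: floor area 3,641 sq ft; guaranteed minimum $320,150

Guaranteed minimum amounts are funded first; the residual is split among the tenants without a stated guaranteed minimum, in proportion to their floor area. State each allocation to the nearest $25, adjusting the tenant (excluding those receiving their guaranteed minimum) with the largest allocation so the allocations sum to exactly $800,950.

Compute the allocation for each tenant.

Fund the minimums — Unit PH2 $320,150. Balance $480,800.
Balance split over remaining floor area 8,656: Unit 5B 355,101.02 → $355,100; Unit 4A 125,698.98 → $125,700.

Unit 5B: $355,100 · Unit 4A: $125,700 · Unit PH2: $320,150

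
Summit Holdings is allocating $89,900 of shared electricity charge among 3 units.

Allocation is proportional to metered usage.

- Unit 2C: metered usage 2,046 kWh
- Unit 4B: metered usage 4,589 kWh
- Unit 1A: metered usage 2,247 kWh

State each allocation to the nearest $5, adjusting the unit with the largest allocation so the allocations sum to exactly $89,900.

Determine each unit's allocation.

Unit 2C: $20,710 | Unit 4B: $46,445 | Unit 1A: $22,745

Metered usage total: 8,882.
Pro-rata amounts: Unit 2C 2,046/8,882 × $89,900 = 20,708.78; Unit 4B 4,589/8,882 × $89,900 = 46,448.00; Unit 1A 2,247/8,882 × $89,900 = 22,743.22.
Rounded to nearest $5: Unit 2C $20,710; Unit 4B $46,450; Unit 1A $22,745. Sum = $89,905.
Difference $89,900 − $89,905 = −$5 applied to largest allocation (Unit 4B): Unit 4B becomes $46,445.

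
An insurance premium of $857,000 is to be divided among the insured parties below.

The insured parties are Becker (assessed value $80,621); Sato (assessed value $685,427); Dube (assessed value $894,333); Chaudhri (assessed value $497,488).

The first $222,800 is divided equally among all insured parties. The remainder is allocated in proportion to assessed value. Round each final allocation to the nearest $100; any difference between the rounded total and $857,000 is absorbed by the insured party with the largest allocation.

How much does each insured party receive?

First tranche $222,800 split equally: $55,700 each.
Remainder $634,200 by assessed value (total 2,157,869): Becker 23,694.60 → $23,700; Sato 201,447.73 → $201,400; Dube 262,845.42 → $262,800; Chaudhri 146,212.25 → $146,200.
Rounding difference +$100 on remainder applied to Dube.
Totals: Becker $55,700 + $23,700 = $79,400; Sato $55,700 + $201,400 = $257,100; Dube $55,700 + $262,900 = $318,600; Chaudhri $55,700 + $146,200 = $201,900.

Becker: $79,400 | Sato: $257,100 | Dube: $318,600 | Chaudhri: $201,900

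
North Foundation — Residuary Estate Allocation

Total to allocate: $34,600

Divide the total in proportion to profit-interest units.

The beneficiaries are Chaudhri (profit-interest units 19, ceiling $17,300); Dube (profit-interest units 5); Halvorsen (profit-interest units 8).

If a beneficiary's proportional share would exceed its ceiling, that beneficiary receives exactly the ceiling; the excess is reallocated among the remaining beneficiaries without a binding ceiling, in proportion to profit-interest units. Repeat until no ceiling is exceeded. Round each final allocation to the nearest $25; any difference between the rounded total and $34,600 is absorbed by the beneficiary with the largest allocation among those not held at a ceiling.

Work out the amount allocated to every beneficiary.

Chaudhri: $17,300 | Dube: $6,650 | Halvorsen: $10,650

Sum of profit-interest units: 32.
Proportional shares (ignoring caps): Chaudhri 20,543.75; Dube 5,406.25; Halvorsen 8,650.00.
Capped: Chaudhri ($17,300); balance $17,300 reallocated over remaining profit-interest units 13.
Remaining shares: Dube 6,653.85 → $6,650; Halvorsen 10,646.15 → $10,650.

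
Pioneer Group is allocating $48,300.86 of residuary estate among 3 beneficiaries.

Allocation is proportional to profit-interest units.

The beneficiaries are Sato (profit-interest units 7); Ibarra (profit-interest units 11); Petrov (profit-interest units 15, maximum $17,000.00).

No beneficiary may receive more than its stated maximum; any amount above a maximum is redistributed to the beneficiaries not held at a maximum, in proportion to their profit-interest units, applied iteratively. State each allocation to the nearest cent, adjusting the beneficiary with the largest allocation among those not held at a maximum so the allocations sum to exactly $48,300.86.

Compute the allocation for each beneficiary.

Sato: $12,172.56; Ibarra: $19,128.30; Petrov: $17,000.00

Combined profit-interest units = 33.
Unconstrained shares: Sato 10,245.6370; Ibarra 16,100.2867; Petrov 21,954.9364.
Capped: Petrov ($17,000.00); residual $31,300.86 reallocated over remaining profit-interest units 18.
Remaining shares: Sato 12,172.5567 → $12,172.56; Ibarra 19,128.3033 → $19,128.30.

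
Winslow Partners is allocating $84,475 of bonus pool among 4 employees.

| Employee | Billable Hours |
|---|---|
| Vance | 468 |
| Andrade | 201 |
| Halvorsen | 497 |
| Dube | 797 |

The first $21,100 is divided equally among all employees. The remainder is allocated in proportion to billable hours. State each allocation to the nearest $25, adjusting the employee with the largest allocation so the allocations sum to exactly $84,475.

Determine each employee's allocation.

Equal tier: $21,100 ÷ 4 = $5,275 apiece.
Remainder $63,375 by billable hours (total 1,963): Vance 15,109.27 → $15,100; Andrade 6,489.24 → $6,500; Halvorsen 16,045.53 → $16,050; Dube 25,730.96 → $25,725.
Totals: Vance $5,275 + $15,100 = $20,375; Andrade $5,275 + $6,500 = $11,775; Halvorsen $5,275 + $16,050 = $21,325; Dube $5,275 + $25,725 = $31,000.

Vance: $20,375; Andrade: $11,775; Halvorsen: $21,325; Dube: $31,000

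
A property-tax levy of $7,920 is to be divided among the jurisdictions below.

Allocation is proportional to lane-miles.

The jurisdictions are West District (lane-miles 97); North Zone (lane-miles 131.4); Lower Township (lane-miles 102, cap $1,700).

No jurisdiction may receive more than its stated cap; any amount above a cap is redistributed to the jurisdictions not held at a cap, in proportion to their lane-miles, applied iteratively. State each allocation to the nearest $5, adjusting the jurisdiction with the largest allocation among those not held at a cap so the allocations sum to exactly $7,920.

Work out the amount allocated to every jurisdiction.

Combined lane-miles = 330.4.
Proportional shares (ignoring caps): West District 2,325.18; North Zone 3,149.78; Lower Township 2,445.04.
Held at cap: Lower Township ($1,700); remaining pool $6,220 reallocated over remaining lane-miles 228.4.
Remaining shares: West District 2,641.59 → $2,640; North Zone 3,578.41 → $3,580.

West District: $2,640 | North Zone: $3,580 | Lower Township: $1,700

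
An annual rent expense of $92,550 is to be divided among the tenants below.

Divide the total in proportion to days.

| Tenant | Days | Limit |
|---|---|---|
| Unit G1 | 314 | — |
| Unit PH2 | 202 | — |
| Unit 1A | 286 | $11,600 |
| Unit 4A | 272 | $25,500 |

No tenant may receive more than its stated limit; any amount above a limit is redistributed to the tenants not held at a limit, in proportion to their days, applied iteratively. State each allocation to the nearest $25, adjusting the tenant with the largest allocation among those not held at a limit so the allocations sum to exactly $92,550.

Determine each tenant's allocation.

Days total: 1,074.
Unconstrained shares: Unit G1 27,058.38; Unit PH2 17,406.98; Unit 1A 24,645.53; Unit 4A 23,439.11.
Capped: Unit 1A ($11,600); balance $80,950 reallocated over remaining days 788.
Capped: Unit 4A ($25,500); balance $55,450 reallocated over remaining days 516.
Remaining shares: Unit G1 33,742.83 → $33,750; Unit PH2 21,707.17 → $21,700.

Unit G1: $33,750 | Unit PH2: $21,700 | Unit 1A: $11,600 | Unit 4A: $25,500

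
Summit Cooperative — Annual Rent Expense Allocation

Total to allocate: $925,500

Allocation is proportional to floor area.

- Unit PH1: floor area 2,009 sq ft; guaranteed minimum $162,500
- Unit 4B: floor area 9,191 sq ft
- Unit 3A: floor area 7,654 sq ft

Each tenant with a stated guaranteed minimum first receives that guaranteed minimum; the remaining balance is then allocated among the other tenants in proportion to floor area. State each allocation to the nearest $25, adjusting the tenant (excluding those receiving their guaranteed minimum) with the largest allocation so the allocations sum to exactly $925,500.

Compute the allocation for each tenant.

Minimums first: Unit PH1 $162,500. Residual $763,000.
Residual split over remaining floor area 16,845: Unit 4B 416,309.47 → $416,300; Unit 3A 346,690.53 → $346,700.

Unit PH1: $162,500 | Unit 4B: $416,300 | Unit 3A: $346,700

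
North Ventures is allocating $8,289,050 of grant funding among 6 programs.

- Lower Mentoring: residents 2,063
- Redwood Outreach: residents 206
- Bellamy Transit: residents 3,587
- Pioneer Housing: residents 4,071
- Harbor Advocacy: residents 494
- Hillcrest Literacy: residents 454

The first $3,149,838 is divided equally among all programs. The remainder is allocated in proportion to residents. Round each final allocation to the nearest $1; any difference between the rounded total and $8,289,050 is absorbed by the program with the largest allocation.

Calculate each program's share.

$3,149,838 shared equally gives $524,973 per program.
Remainder $5,139,212 by residents (total 10,875): Lower Mentoring 974,914.42 → $974,914; Redwood Outreach 97,349.67 → $97,350; Bellamy Transit 1,695,112.96 → $1,695,113; Pioneer Housing 1,923,837.43 → $1,923,837; Harbor Advocacy 233,450.18 → $233,450; Hillcrest Literacy 214,547.33 → $214,547.
Rounding difference +$1 on remainder applied to Pioneer Housing.
Totals: Lower Mentoring $524,973 + $974,914 = $1,499,887; Redwood Outreach $524,973 + $97,350 = $622,323; Bellamy Transit $524,973 + $1,695,113 = $2,220,086; Pioneer Housing $524,973 + $1,923,838 = $2,448,811; Harbor Advocacy $524,973 + $233,450 = $758,423; Hillcrest Literacy $524,973 + $214,547 = $739,520.

Lower Mentoring: $1,499,887; Redwood Outreach: $622,323; Bellamy Transit: $2,220,086; Pioneer Housing: $2,448,811; Harbor Advocacy: $758,423; Hillcrest Literacy: $739,520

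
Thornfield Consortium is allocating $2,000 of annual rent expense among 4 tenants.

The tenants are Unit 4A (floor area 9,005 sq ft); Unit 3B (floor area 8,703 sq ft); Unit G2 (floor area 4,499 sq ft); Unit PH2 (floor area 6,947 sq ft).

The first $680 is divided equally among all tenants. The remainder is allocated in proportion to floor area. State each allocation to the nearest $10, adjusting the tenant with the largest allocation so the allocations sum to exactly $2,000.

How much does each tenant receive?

First tranche $680 split equally: $170 each.
Remainder $1,320 by floor area (total 29,154): Unit 4A 407.72 → $410; Unit 3B 394.04 → $390; Unit G2 203.70 → $200; Unit PH2 314.54 → $310.
Rounding difference +$10 on remainder applied to Unit 4A.
Totals: Unit 4A $170 + $420 = $590; Unit 3B $170 + $390 = $560; Unit G2 $170 + $200 = $370; Unit PH2 $170 + $310 = $480.

Unit 4A: $590 · Unit 3B: $560 · Unit G2: $370 · Unit PH2: $480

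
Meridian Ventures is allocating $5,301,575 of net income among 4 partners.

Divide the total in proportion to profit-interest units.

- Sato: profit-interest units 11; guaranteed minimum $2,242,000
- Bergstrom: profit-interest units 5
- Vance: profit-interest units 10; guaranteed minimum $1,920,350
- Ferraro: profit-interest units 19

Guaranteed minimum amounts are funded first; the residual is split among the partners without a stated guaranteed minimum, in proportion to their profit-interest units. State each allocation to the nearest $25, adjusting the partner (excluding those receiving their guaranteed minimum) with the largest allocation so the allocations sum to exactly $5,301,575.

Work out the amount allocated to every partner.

Sato: $2,242,000 · Bergstrom: $237,350 · Vance: $1,920,350 · Ferraro: $901,875

Fund the minimums — Sato $2,242,000; Vance $1,920,350. Remaining pool $1,139,225.
Remaining pool split over remaining profit-interest units 24: Bergstrom 237,338.54 → $237,350; Ferraro 901,886.46 → $901,875.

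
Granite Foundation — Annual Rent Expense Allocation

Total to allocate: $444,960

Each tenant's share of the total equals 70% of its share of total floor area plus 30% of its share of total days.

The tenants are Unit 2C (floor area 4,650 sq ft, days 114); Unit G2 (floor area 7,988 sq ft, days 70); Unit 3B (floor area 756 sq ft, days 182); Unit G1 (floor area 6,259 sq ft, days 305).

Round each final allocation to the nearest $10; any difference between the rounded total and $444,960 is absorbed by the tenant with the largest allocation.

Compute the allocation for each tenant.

Floor area total 19,653; days total 671.
Blended shares (70% floor area + 30% days): Unit 2C 0.2166; Unit G2 0.3158; Unit 3B 0.1083; Unit G1 0.3593.
Raw shares: Unit 2C 96,374.90; Unit G2 140,524.12; Unit 3B 48,188.40; Unit G1 159,872.58.
Rounded to nearest $10: Unit 2C $96,370; Unit G2 $140,520; Unit 3B $48,190; Unit G1 $159,870. Sum = $444,950.
Difference $444,960 − $444,950 = +$10 applied to largest allocation (Unit G1): Unit G1 becomes $159,880.

Unit 2C: $96,370 · Unit G2: $140,520 · Unit 3B: $48,190 · Unit G1: $159,880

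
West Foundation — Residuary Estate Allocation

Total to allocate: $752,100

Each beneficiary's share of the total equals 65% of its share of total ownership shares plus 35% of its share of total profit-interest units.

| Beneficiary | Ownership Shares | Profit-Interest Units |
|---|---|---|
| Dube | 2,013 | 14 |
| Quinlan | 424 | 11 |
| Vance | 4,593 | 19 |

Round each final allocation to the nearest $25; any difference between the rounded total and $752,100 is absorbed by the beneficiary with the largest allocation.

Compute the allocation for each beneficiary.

Ownership shares total 7,030; profit-interest units total 44.
Composite weights (65% ownership shares + 35% profit-interest units): Dube 0.2975; Quinlan 0.1267; Vance 0.5758.
Unrounded shares: Dube 223,740.27; Quinlan 95,293.64; Vance 433,066.10.
After rounding ($25): Dube $223,750; Quinlan $95,300; Vance $433,075. Sum = $752,125.
Difference $752,100 − $752,125 = −$25 applied to largest allocation (Vance): Vance becomes $433,050.

Dube: $223,750 | Quinlan: $95,300 | Vance: $433,050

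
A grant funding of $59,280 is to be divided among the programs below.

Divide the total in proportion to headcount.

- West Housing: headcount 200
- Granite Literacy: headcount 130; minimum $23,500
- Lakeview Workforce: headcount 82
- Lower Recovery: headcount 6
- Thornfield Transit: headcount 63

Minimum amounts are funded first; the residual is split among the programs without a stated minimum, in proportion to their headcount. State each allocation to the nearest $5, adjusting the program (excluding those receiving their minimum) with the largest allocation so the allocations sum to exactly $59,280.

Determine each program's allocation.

West Housing: $20,390 · Granite Literacy: $23,500 · Lakeview Workforce: $8,360 · Lower Recovery: $610 · Thornfield Transit: $6,420

Fund the minimums — Granite Literacy $23,500. Remaining pool $35,780.
Remaining pool split over remaining headcount 351: West Housing 20,387.46 → $20,385; Lakeview Workforce 8,358.86 → $8,360; Lower Recovery 611.62 → $610; Thornfield Transit 6,422.05 → $6,420.
Rounding difference +$5 applied to West Housing → $20,390.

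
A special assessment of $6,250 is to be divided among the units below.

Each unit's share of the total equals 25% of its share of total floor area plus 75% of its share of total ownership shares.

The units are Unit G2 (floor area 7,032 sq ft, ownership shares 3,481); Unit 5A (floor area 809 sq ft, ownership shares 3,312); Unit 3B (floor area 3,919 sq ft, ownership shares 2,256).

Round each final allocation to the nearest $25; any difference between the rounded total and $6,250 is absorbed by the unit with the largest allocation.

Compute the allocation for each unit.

Floor area total 11,760; ownership shares total 9,049.
Composite weights (25% floor area + 75% ownership shares): Unit G2 0.4380; Unit 5A 0.2917; Unit 3B 0.2703.
Proportional shares: Unit G2 2,737.51; Unit 5A 1,823.15; Unit 3B 1,689.34.
Rounded to nearest $25: Unit G2 $2,750; Unit 5A $1,825; Unit 3B $1,700. Sum = $6,275.
Difference $6,250 − $6,275 = −$25 applied to largest allocation (Unit G2): Unit G2 becomes $2,725.

Unit G2: $2,725 · Unit 5A: $1,825 · Unit 3B: $1,700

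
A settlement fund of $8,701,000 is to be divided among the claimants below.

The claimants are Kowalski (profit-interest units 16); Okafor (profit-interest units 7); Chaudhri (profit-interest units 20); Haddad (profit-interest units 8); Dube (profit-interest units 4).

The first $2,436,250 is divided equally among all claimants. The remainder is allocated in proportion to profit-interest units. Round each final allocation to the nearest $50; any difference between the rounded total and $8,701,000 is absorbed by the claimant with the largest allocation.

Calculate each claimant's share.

Kowalski: $2,309,700; Okafor: $1,284,600; Chaudhri: $2,765,350; Haddad: $1,398,500; Dube: $942,850

Equal tier: $2,436,250 ÷ 5 = $487,250 apiece.
Remainder $6,264,750 by profit-interest units (total 55): Kowalski 1,822,472.73 → $1,822,450; Okafor 797,331.82 → $797,350; Chaudhri 2,278,090.91 → $2,278,100; Haddad 911,236.36 → $911,250; Dube 455,618.18 → $455,600.
Totals: Kowalski $487,250 + $1,822,450 = $2,309,700; Okafor $487,250 + $797,350 = $1,284,600; Chaudhri $487,250 + $2,278,100 = $2,765,350; Haddad $487,250 + $911,250 = $1,398,500; Dube $487,250 + $455,600 = $942,850.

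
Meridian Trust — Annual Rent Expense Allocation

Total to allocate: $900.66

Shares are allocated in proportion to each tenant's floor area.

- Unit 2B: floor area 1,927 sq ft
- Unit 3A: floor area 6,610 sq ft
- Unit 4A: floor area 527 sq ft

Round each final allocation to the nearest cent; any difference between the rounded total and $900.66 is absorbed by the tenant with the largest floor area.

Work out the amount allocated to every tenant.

Unit 2B: $191.48; Unit 3A: $656.81; Unit 4A: $52.37

Combined floor area = 1,927 + 6,610 + 527 = 9,064.
Raw shares: Unit 2B 191.4797; Unit 3A 656.8141; Unit 4A 52.3663.
After rounding (cent): Unit 2B $191.48; Unit 3A $656.81; Unit 4A $52.37. Sum = $900.66.
Sum already equals the total — no adjustment.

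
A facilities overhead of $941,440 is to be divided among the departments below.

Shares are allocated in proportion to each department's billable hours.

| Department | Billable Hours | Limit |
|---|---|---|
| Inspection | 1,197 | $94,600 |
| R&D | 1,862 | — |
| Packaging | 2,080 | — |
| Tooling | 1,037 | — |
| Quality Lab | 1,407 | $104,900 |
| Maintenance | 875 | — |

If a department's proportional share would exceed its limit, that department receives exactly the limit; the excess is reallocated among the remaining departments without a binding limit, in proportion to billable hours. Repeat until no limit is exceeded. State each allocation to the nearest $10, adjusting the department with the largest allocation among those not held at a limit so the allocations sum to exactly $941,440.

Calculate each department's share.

Total billable hours = 8,458.
Unconstrained shares: Inspection 133,235.24; R&D 207,254.82; Packaging 231,519.89; Tooling 115,426.02; Quality Lab 156,609.85; Maintenance 97,394.18.
Held at cap: Inspection ($94,600), Quality Lab ($104,900); residual $741,940 reallocated over remaining billable hours 5,854.
Remaining shares: R&D 235,991.17 → $235,990; Packaging 263,620.64 → $263,620; Tooling 131,430.10 → $131,430; Maintenance 110,898.10 → $110,900.

Inspection: $94,600 · R&D: $235,990 · Packaging: $263,620 · Tooling: $131,430 · Quality Lab: $104,900 · Maintenance: $110,900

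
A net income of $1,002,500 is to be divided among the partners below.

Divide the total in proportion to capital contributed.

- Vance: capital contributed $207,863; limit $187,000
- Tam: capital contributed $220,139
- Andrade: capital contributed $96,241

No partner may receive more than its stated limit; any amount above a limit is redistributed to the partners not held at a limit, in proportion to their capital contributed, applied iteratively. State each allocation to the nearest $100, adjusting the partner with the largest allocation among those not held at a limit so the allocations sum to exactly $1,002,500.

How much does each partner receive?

Vance: $187,000 · Tam: $567,400 · Andrade: $248,100

Total capital contributed = 524,243.
Unconstrained shares: Vance 397,492.49; Tam 420,967.66; Andrade 184,039.85.
Cap binds for Vance ($187,000); residual $815,500 reallocated over remaining capital contributed 316,380.
Remaining shares: Tam 567,429.53 → $567,400; Andrade 248,070.47 → $248,100.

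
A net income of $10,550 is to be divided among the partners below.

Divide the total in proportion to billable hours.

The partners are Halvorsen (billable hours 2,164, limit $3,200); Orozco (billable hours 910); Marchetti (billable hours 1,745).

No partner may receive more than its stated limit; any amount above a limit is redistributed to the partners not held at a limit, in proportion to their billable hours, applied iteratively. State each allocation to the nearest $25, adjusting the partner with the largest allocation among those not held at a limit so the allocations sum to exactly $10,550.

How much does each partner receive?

Combined billable hours = 4,819.
Proportional shares (ignoring caps): Halvorsen 4,737.54; Orozco 1,992.22; Marchetti 3,820.24.
Capped: Halvorsen ($3,200); remaining pool $7,350 reallocated over remaining billable hours 2,655.
Redistributed shares: Orozco 2,519.21 → $2,525; Marchetti 4,830.79 → $4,825.

Halvorsen: $3,200; Orozco: $2,525; Marchetti: $4,825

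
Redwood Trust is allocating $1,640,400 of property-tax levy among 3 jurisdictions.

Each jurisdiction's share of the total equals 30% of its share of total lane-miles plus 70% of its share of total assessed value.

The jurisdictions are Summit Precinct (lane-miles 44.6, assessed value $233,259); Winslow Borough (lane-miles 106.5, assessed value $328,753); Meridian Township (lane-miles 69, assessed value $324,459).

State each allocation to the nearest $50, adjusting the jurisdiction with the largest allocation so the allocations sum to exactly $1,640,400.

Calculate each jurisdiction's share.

Totals — lane-miles 220.1, assessed value 886,471.
Combined weights (30% lane-miles + 70% assessed value): Summit Precinct 0.2450; Winslow Borough 0.4048; Meridian Township 0.3503.
Proportional shares: Summit Precinct 401,870.18; Winslow Borough 663,968.99; Meridian Township 574,560.83.
After rounding ($50): Summit Precinct $401,850; Winslow Borough $663,950; Meridian Township $574,550. Sum = $1,640,350.
Difference $1,640,400 − $1,640,350 = +$50 applied to largest allocation (Winslow Borough): Winslow Borough becomes $664,000.

Summit Precinct: $401,850 | Winslow Borough: $664,000 | Meridian Township: $574,550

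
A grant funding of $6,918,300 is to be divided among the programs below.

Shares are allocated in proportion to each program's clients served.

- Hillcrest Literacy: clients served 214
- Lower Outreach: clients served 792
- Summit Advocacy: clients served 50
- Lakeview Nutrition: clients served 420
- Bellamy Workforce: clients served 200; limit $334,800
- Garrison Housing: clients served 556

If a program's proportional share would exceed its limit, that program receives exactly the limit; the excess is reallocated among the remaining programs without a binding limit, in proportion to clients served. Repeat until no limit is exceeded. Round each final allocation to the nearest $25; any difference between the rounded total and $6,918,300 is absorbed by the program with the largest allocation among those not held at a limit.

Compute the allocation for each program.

Hillcrest Literacy: $693,350 | Lower Outreach: $2,565,975 | Summit Advocacy: $162,000 | Lakeview Nutrition: $1,360,775 | Bellamy Workforce: $334,800 | Garrison Housing: $1,801,400

Combined clients served = 2,232.
Proportional shares (ignoring caps): Hillcrest Literacy 663,313.71; Lower Outreach 2,454,880.65; Summit Advocacy 154,979.84; Lakeview Nutrition 1,301,830.65; Bellamy Workforce 619,919.35; Garrison Housing 1,723,375.81.
Capped: Bellamy Workforce ($334,800); balance $6,583,500 reallocated over remaining clients served 2,032.
Redistributed shares: Hillcrest Literacy 693,341.04 → $693,350; Lower Outreach 2,566,009.84 → $2,566,000; Summit Advocacy 161,995.57 → $162,000; Lakeview Nutrition 1,360,762.80 → $1,360,775; Garrison Housing 1,801,390.75 → $1,801,400.
Rounding difference −$25 applied to Lower Outreach → $2,565,975.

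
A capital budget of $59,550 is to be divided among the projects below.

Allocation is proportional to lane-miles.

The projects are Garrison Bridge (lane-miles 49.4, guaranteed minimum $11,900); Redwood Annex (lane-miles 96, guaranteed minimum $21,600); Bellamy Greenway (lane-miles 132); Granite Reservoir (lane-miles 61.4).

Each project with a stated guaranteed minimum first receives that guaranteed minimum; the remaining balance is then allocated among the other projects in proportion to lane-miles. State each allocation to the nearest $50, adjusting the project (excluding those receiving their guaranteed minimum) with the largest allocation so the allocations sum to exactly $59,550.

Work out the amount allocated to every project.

Minimums first: Garrison Bridge $11,900; Redwood Annex $21,600. Balance $26,050.
Balance split over remaining lane-miles 193.4: Bellamy Greenway 17,779.73 → $17,800; Granite Reservoir 8,270.27 → $8,250.

Garrison Bridge: $11,900 | Redwood Annex: $21,600 | Bellamy Greenway: $17,800 | Granite Reservoir: $8,250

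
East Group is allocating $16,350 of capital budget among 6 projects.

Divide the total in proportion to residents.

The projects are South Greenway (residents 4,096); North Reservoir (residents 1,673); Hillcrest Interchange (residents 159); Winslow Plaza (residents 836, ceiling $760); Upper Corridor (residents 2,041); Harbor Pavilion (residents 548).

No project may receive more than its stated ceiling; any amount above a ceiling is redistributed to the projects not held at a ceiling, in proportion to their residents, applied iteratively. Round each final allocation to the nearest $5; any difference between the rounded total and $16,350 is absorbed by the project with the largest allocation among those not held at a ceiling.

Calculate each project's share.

South Greenway: $7,500; North Reservoir: $3,060; Hillcrest Interchange: $290; Winslow Plaza: $760; Upper Corridor: $3,735; Harbor Pavilion: $1,005

Combined residents = 9,353.
Unconstrained shares: South Greenway 7,160.23; North Reservoir 2,924.58; Hillcrest Interchange 277.95; Winslow Plaza 1,461.41; Upper Corridor 3,567.88; Harbor Pavilion 957.96.
Held at cap: Winslow Plaza ($760); residual $15,590 reallocated over remaining residents 8,517.
Remaining shares: South Greenway 7,497.55 → $7,500; North Reservoir 3,062.35 → $3,060; Hillcrest Interchange 291.04 → $290; Upper Corridor 3,735.96 → $3,735; Harbor Pavilion 1,003.09 → $1,005.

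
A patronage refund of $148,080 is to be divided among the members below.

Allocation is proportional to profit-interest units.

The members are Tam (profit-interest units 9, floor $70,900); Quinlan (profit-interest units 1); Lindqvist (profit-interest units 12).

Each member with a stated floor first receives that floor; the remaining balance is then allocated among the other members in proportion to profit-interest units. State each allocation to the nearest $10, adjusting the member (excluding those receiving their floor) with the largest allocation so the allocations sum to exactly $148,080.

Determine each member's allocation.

Fund the minimums — Tam $70,900. Residual $77,180.
Residual split over remaining profit-interest units 13: Quinlan 5,936.92 → $5,940; Lindqvist 71,243.08 → $71,240.

Tam: $70,900 | Quinlan: $5,940 | Lindqvist: $71,240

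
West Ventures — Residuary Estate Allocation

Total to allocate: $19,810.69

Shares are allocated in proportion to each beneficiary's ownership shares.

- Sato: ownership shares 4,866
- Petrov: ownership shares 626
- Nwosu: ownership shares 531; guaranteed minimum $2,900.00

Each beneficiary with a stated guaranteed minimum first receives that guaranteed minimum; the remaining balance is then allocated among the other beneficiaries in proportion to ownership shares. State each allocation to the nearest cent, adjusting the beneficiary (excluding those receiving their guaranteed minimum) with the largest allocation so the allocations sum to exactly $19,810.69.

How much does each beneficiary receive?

Sato: $14,983.14 · Petrov: $1,927.55 · Nwosu: $2,900.00

Guaranteed amounts: Nwosu $2,900.00. Remaining pool $16,910.69.
Remaining pool split over remaining ownership shares 5,492: Sato 14,983.1423 → $14,983.14; Petrov 1,927.5477 → $1,927.55.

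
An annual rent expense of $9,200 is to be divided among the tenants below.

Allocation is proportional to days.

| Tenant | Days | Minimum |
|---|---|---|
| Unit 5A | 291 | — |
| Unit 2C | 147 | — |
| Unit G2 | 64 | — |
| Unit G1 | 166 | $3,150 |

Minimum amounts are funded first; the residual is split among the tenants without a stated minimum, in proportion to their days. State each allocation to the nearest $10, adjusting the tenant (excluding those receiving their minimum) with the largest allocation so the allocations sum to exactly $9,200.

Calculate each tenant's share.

Fund the minimums — Unit G1 $3,150. Remaining pool $6,050.
Remaining pool split over remaining days 502: Unit 5A 3,507.07 → $3,510; Unit 2C 1,771.61 → $1,770; Unit G2 771.31 → $770.

Unit 5A: $3,510 | Unit 2C: $1,770 | Unit G2: $770 | Unit G1: $3,150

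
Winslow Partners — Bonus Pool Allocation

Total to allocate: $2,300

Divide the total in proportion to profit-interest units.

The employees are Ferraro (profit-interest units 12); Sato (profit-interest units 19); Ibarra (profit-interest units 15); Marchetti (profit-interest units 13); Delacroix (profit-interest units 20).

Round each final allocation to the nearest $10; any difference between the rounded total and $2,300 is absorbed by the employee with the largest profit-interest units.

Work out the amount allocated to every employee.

Ferraro: $350; Sato: $550; Ibarra: $440; Marchetti: $380; Delacroix: $580

Combined profit-interest units = 12 + 19 + 15 + 13 + 20 = 79.
Unrounded shares: Ferraro 349.37; Sato 553.16; Ibarra 436.71; Marchetti 378.48; Delacroix 582.28.
Rounded to nearest $10: Ferraro $350; Sato $550; Ibarra $440; Marchetti $380; Delacroix $580. Sum = $2,300.
Sum already equals the total — no adjustment.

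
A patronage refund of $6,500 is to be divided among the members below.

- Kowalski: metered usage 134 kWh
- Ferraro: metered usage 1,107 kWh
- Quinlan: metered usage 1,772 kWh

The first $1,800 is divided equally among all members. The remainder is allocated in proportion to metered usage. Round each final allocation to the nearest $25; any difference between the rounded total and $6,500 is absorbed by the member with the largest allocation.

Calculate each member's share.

Kowalski: $800 | Ferraro: $2,325 | Quinlan: $3,375

$1,800 shared equally gives $600 per member.
Remainder $4,700 by metered usage (total 3,013): Kowalski 209.03 → $200; Ferraro 1,726.82 → $1,725; Quinlan 2,764.16 → $2,775.
Totals: Kowalski $600 + $200 = $800; Ferraro $600 + $1,725 = $2,325; Quinlan $600 + $2,775 = $3,375.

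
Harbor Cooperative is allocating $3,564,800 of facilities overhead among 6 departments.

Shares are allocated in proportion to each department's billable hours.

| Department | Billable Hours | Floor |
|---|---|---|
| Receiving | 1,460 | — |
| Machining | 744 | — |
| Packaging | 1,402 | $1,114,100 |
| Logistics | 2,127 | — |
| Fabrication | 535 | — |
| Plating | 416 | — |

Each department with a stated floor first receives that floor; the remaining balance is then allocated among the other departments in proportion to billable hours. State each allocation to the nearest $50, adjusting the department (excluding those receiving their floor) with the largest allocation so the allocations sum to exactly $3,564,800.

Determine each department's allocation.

Minimums first: Packaging $1,114,100. Residual $2,450,700.
Residual split over remaining billable hours 5,282: Receiving 677,399.09 → $677,400; Machining 345,195.15 → $345,200; Logistics 986,868.40 → $986,850; Fabrication 248,225.01 → $248,250; Plating 193,012.34 → $193,000.

Receiving: $677,400 · Machining: $345,200 · Packaging: $1,114,100 · Logistics: $986,850 · Fabrication: $248,250 · Plating: $193,000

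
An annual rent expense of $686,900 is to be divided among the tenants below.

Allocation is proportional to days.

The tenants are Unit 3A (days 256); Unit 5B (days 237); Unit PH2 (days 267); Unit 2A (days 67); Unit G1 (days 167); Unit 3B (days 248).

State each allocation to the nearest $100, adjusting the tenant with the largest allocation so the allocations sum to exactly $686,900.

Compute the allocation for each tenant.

Total days = 1,242.
Unrounded shares: Unit 3A 256/1,242 × $686,900 = 141,583.25; Unit 5B 237/1,242 × $686,900 = 131,075.12; Unit PH2 267/1,242 × $686,900 = 147,666.91; Unit 2A 67/1,242 × $686,900 = 37,054.99; Unit G1 167/1,242 × $686,900 = 92,360.95; Unit 3B 248/1,242 × $686,900 = 137,158.78.
Rounded to nearest $100: Unit 3A $141,600; Unit 5B $131,100; Unit PH2 $147,700; Unit 2A $37,100; Unit G1 $92,400; Unit 3B $137,200. Sum = $687,100.
Difference $686,900 − $687,100 = −$200 applied to largest allocation (Unit PH2): Unit PH2 becomes $147,500.

Unit 3A: $141,600 | Unit 5B: $131,100 | Unit PH2: $147,500 | Unit 2A: $37,100 | Unit G1: $92,400 | Unit 3B: $137,200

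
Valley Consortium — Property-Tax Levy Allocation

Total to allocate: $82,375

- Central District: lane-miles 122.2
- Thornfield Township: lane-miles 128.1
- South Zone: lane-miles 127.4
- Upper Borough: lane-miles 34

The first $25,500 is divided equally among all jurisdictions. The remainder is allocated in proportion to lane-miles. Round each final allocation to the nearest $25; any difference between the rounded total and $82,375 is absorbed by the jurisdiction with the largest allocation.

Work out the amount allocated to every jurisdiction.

Equal tier: $25,500 ÷ 4 = $6,375 apiece.
Remainder $56,875 by lane-miles (total 411.7): Central District 16,881.53 → $16,875; Thornfield Township 17,696.59 → $17,700; South Zone 17,599.89 → $17,600; Upper Borough 4,696.99 → $4,700.
Totals: Central District $6,375 + $16,875 = $23,250; Thornfield Township $6,375 + $17,700 = $24,075; South Zone $6,375 + $17,600 = $23,975; Upper Borough $6,375 + $4,700 = $11,075.

Central District: $23,250 | Thornfield Township: $24,075 | South Zone: $23,975 | Upper Borough: $11,075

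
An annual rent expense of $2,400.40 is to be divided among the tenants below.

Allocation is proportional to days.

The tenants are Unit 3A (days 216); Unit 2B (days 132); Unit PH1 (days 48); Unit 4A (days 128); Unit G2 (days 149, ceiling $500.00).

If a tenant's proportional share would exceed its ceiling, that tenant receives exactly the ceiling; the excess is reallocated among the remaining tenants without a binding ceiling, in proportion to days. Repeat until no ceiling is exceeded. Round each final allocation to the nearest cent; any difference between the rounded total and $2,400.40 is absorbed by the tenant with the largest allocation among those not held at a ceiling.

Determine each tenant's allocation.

Total days = 673.
Pro-rata shares before constraints: Unit 3A 770.4107; Unit 2B 470.8065; Unit PH1 171.2024; Unit 4A 456.5397; Unit G2 531.4407.
Capped: Unit G2 ($500.00); balance $1,900.40 reallocated over remaining days 524.
Redistributed shares: Unit 3A 783.3710 → $783.37; Unit 2B 478.7267 → $478.73; Unit PH1 174.0824 → $174.08; Unit 4A 464.2198 → $464.22.

Unit 3A: $783.37; Unit 2B: $478.73; Unit PH1: $174.08; Unit 4A: $464.22; Unit G2: $500.00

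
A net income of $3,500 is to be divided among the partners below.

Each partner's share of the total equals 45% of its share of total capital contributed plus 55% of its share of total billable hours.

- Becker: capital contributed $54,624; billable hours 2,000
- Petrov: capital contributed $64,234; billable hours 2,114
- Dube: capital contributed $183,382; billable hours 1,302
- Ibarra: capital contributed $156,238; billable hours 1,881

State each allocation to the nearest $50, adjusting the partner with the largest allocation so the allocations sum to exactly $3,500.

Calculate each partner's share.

Totals — capital contributed 458,478, billable hours 7,297.
Blended shares (45% capital contributed + 55% billable hours): Becker 0.2044; Petrov 0.2224; Dube 0.2781; Ibarra 0.2951.
Pro-rata amounts: Becker 715.26; Petrov 778.35; Dube 973.45; Ibarra 1,032.94.
Rounded to nearest $50: Becker $700; Petrov $800; Dube $950; Ibarra $1,050. Sum = $3,500.
No rounding difference to absorb.

Becker: $700 | Petrov: $800 | Dube: $950 | Ibarra: $1,050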